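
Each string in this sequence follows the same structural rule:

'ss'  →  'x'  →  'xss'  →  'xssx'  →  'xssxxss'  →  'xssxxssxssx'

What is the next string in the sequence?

xssxxssxssxxssxxss

Each term (from the third on) is the previous term followed by the one before it: term 3 = x·ss = xss.
So term 7 is xssxxssxssx·xssxxss.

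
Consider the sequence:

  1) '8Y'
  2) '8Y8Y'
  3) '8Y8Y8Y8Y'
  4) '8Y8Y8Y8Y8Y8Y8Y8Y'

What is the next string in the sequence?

8Y8Y8Y8Y8Y8Y8Y8Y8Y8Y8Y8Y8Y8Y8Y8Y

Each string is two copies of the previous one concatenated.
One more doubling of 8Y8Y8Y8Y8Y8Y8Y8Y gives the answer.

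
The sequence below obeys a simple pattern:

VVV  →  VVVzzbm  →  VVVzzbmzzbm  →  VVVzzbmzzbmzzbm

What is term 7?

Every step adds zzbm to the end: s(k+1) = s(k)·zzbm.
From VVVzzbmzzbmzzbm, 3 further steps: VVVzzbmzzbmzzbm → VVVzzbmzzbmzzbmzzbm → VVVzzbmzzbmzzbmzzbmzzbm → (answer).

VVVzzbmzzbmzzbmzzbmzzbmzzbm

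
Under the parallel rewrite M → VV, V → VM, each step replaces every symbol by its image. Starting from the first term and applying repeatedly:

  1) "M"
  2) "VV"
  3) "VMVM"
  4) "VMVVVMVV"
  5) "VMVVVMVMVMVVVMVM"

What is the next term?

Rewriting the 16 symbols of VMVVVMVMVMVVVMVM one by one yields VM VV VM VM VM VV VM VV VM VV VM VM VM VV VM VV; concatenated:

VMVVVMVMVMVVVMVVVMVVVMVMVMVVVMVV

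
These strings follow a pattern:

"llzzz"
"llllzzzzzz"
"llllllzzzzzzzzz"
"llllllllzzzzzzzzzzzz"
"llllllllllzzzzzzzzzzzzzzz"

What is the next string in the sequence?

llllllllllllzzzzzzzzzzzzzzzzzz

Reading off run lengths: l runs 2, 4, 6, 8, 10; z runs 3, 6, 9, 12, 15 — each is linear in n (n = 1, 2, …).
For the next term, n = 6, so the run lengths are 12, 18.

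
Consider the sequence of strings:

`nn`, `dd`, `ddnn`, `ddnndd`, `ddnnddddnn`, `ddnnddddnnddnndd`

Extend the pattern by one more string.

ddnnddddnnddnnddddnnddddnn

Each term (from the third on) is the previous term followed by the one before it: term 3 = dd·nn = ddnn.
Continuing: ddnnddddnnddnndd · ddnnddddnn gives term 7.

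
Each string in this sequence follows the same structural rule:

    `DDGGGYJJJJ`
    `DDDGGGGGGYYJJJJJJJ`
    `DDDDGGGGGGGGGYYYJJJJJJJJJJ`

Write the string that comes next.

DDDDDGGGGGGGGGGGGYYYYJJJJJJJJJJJJJ

The n-th term is n+1 D's then 3n G's then n Y's then 3n+1 J's (n = 1, 2, …).
For the next term, n = 4, so the run lengths are 5, 12, 4, 13.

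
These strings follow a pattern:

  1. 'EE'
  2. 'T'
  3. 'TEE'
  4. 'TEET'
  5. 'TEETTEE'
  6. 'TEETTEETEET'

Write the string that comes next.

TEETTEETEETTEETTEE

From term 3 onward, concatenate the last term with the second-to-last: T·EE = TEE, TEE·T = TEET, …
So term 7 is TEETTEETEET·TEETTEE.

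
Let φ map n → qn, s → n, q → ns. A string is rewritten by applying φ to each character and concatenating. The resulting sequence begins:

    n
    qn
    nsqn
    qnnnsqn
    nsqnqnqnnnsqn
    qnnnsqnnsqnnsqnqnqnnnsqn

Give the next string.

nsqnqnqnnnsqnqnnnsqnqnnnsqnnsqnnsqnqnqnnnsqn

Applying the rule to each of the 24 symbols of qnnnsqnnsqnnsqnqnqnnnsqn gives the pieces ns qn qn qn n ns qn qn n ns qn qn n ns qn ns qn ns qn qn qn n ns qn, which concatenate to the answer.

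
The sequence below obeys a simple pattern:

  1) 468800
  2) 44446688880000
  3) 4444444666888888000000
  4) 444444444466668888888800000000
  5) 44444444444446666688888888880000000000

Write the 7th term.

Term n consists of 3n-2 4's, followed by n 6's, followed by 2n 8's, followed by 2n 0's (n = 1, 2, …).
Setting n = 7 gives 19, 7, 14, 14 characters in each block.

444444444444444444466666668888888888888800000000000000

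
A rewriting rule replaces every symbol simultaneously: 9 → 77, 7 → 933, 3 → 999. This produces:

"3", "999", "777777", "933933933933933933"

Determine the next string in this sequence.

Rewriting the 18 symbols of 933933933933933933 one by one yields 77 999 999 77 999 999 77 999 999 77 999 999 77 999 999 77 999 999; concatenated:

779999997799999977999999779999997799999977999999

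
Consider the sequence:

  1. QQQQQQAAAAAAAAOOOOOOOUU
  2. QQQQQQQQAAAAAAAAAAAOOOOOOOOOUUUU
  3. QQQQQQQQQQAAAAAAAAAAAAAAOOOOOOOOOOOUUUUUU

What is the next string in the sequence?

Reading off run lengths: Q runs 6, 8, 10; A runs 8, 11, 14; O runs 7, 9, 11; U runs 2, 4, 6 — each is linear in n, where the shown terms are n = 2, 3, 4.
At n = 5 the blocks have lengths 12, 17, 13, 8.

QQQQQQQQQQQQAAAAAAAAAAAAAAAAAOOOOOOOOOOOOOUUUUUUUU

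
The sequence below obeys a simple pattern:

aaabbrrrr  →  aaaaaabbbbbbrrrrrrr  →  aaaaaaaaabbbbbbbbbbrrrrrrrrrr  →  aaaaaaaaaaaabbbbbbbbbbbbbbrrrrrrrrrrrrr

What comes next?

Each string has the form a^{3n} b^{4n-2} r^{3n+1} (n = 1, 2, …).
For the next term, n = 5, so the run lengths are 15, 18, 16.

aaaaaaaaaaaaaaabbbbbbbbbbbbbbbbbbrrrrrrrrrrrrrrrr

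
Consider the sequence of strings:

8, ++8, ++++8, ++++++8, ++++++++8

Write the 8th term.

++++++++++++++8

The strings grow by a fixed prefix ++ each time.
From ++++++++8, 3 further steps: ++++++++8 → ++++++++++8 → ++++++++++++8 → (answer).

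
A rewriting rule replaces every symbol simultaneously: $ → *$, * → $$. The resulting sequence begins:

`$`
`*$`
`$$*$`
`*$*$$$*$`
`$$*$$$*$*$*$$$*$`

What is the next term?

Applying the rule to each of the 16 symbols of $$*$$$*$*$*$$$*$ gives the pieces *$ *$ $$ *$ *$ *$ $$ *$ $$ *$ $$ *$ *$ *$ $$ *$, which concatenate to the answer.

*$*$$$*$*$*$$$*$$$*$$$*$*$*$$$*$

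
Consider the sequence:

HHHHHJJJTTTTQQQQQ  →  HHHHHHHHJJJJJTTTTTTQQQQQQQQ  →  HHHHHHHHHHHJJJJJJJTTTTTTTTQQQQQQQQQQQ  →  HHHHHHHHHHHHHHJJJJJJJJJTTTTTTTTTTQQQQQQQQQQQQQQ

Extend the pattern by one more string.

HHHHHHHHHHHHHHHHHJJJJJJJJJJJTTTTTTTTTTTTQQQQQQQQQQQQQQQQQ

Term n consists of 3n+2 H's, followed by 2n+1 J's, followed by 2n+2 T's, followed by 3n+2 Q's (n = 1, 2, …).
At n = 5 the blocks have lengths 17, 11, 12, 17.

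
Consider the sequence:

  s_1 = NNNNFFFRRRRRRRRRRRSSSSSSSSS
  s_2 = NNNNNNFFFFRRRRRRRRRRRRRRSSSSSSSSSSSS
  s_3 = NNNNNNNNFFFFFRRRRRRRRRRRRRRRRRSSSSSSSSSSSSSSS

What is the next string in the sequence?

NNNNNNNNNNFFFFFFRRRRRRRRRRRRRRRRRRRRSSSSSSSSSSSSSSSSSS

Term n consists of 2n-2 N's, followed by n F's, followed by 3n+2 R's, followed by 3n S's, where the shown terms are n = 3, 4, 5.
Setting n = 6 gives 10, 6, 20, 18 characters in each block.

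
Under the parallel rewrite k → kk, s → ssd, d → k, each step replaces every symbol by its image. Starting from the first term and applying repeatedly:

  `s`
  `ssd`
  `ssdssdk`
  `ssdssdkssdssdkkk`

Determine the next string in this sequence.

ssdssdkssdssdkkkssdssdkssdssdkkkkkkk

Applying the rule to each of the 16 symbols of ssdssdkssdssdkkk gives the pieces ssd ssd k ssd ssd k kk ssd ssd k ssd ssd k kk kk kk, which concatenate to the answer.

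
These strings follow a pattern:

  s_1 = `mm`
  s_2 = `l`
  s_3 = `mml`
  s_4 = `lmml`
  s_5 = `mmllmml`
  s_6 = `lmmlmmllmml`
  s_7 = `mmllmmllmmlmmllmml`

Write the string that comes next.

Each term (from the third on) is the two preceding terms concatenated in order: term 3 = mm·l = mml.
Continuing: lmmlmmllmml · mmllmmllmmlmmllmml gives term 8.

lmmlmmllmmlmmllmmllmmlmmllmml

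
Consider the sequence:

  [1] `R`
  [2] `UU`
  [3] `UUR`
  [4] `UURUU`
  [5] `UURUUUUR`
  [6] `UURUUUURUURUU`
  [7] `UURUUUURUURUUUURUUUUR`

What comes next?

This is a Fibonacci-style word recurrence s(k) = s(k−1)·s(k−2): e.g. UU·R = UUR.
So term 8 is UURUUUURUURUUUURUUUUR·UURUUUURUURUU.

UURUUUURUURUUUURUUUURUURUUUURUURUU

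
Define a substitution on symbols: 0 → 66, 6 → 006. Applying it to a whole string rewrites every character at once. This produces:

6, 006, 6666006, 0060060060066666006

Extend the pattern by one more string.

Applying the rule to each of the 19 symbols of 0060060060066666006 gives the pieces 66 66 006 66 66 006 66 66 006 66 66 006 006 006 006 006 66 66 006, which concatenate to the answer.

66660066666006666600666660060060060060066666006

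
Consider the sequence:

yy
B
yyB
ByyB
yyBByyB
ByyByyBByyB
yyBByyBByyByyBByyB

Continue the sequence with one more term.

This is a Fibonacci-style word recurrence s(k) = s(k−2)·s(k−1): e.g. yy·B = yyB.
Continuing: ByyByyBByyB · yyBByyBByyByyBByyB gives term 8.

ByyByyBByyByyBByyBByyByyBByyB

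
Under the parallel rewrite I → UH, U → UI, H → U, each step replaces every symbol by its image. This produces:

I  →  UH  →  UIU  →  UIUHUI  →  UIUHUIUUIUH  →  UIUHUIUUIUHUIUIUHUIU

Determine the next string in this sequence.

Applying the rule to each of the 20 symbols of UIUHUIUUIUHUIUIUHUIU gives the pieces UI UH UI U UI UH UI UI UH UI U UI UH UI UH UI U UI UH UI, which concatenate to the answer.

UIUHUIUUIUHUIUIUHUIUUIUHUIUHUIUUIUHUI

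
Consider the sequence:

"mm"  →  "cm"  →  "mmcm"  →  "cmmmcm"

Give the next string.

From term 3 onward, concatenate the second-to-last term with the last: mm·cm = mmcm, cm·mmcm = cmmmcm, …
Continuing: mmcm · cmmmcm gives term 5.

mmcmcmmmcm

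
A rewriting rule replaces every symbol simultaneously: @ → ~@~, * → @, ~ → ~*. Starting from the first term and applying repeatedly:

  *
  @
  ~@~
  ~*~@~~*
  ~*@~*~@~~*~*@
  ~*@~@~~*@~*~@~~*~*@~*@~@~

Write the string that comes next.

~*@~@~~*~@~~*~*@~@~~*@~*~@~~*~*@~*@~@~~*@~@~~*~@~~*

Replace each of the 25 characters of ~*@~@~~*@~*~@~~*~*@~*@~@~ in place — ~* @ ~@~ ~* ~@~ ~* ~* @ ~@~ ~* @ ~* ~@~ ~* ~* @ ~* @ ~@~ ~* @ ~@~ ~* ~@~ ~* — and concatenate.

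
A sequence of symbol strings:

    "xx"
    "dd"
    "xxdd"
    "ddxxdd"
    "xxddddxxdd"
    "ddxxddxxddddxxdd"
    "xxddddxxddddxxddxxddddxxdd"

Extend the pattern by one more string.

ddxxddxxddddxxddxxddddxxddddxxddxxddddxxdd

Each term (from the third on) is the two preceding terms concatenated in order: term 3 = xx·dd = xxdd.
The next term joins ddxxddxxddddxxdd and xxddddxxddddxxddxxddddxxdd.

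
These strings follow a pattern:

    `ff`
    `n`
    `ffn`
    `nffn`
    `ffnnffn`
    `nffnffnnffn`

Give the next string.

From term 3 onward, concatenate the second-to-last term with the last: ff·n = ffn, n·ffn = nffn, …
Continuing: ffnnffn · nffnffnnffn gives term 7.

ffnnffnnffnffnnffn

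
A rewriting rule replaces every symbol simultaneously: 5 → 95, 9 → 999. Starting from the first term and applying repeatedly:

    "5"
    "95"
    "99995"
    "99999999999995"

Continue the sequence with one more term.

99999999999999999999999999999999999999995

Replace each of the 14 characters of 99999999999995 in place — 999 999 999 999 999 999 999 999 999 999 999 999 999 95 — and concatenate.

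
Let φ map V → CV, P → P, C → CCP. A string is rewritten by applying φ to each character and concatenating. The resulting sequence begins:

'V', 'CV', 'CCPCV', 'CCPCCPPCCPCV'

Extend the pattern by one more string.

Rewriting each symbol of CCPCCPPCCPCV: C→CCP, C→CCP, P→P, C→CCP, C→CCP, P→P, P→P, C→CCP, C→CCP, P→P, C→CCP, V→CV, which concatenates to CCP CCP P CCP CCP P P CCP CCP P CCP CV.

CCPCCPPCCPCCPPPCCPCCPPCCPCV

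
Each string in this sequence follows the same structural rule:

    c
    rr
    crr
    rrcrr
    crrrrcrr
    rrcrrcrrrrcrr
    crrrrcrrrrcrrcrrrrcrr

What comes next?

rrcrrcrrrrcrrcrrrrcrrrrcrrcrrrrcrr

From term 3 onward, concatenate the second-to-last term with the last: c·rr = crr, rr·crr = rrcrr, …
Continuing: rrcrrcrrrrcrr · crrrrcrrrrcrrcrrrrcrr gives term 8.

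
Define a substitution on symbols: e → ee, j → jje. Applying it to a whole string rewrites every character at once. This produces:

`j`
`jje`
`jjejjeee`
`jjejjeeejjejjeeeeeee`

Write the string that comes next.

Rewriting the 20 symbols of jjejjeeejjejjeeeeeee one by one yields jje jje ee jje jje ee ee ee jje jje ee jje jje ee ee ee ee ee ee ee; concatenated:

jjejjeeejjejjeeeeeeejjejjeeejjejjeeeeeeeeeeeeeee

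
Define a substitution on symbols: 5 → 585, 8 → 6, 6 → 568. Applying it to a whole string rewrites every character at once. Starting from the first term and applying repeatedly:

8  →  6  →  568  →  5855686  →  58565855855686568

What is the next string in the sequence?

58565855685856585585658558556865685855686

Replace each of the 17 characters of 58565855855686568 in place — 585 6 585 568 585 6 585 585 6 585 585 568 6 568 585 568 6 — and concatenate.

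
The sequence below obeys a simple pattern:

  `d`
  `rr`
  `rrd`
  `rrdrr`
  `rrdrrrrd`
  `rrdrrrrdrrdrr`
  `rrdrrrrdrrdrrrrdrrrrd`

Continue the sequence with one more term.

This is a Fibonacci-style word recurrence s(k) = s(k−1)·s(k−2): e.g. rr·d = rrd.
Continuing: rrdrrrrdrrdrrrrdrrrrd · rrdrrrrdrrdrr gives term 8.

rrdrrrrdrrdrrrrdrrrrdrrdrrrrdrrdrr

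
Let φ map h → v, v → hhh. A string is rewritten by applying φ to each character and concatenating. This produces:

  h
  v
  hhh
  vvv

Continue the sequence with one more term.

Apply φ to vvv symbol by symbol: v→hhh, v→hhh, v→hhh; joined: hhh hhh hhh.

hhhhhhhhh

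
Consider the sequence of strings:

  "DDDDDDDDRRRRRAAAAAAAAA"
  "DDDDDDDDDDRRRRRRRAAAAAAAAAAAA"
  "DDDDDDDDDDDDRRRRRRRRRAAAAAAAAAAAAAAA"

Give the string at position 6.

Each string has the form D^{2n+2} R^{2n-1} A^{3n}, where the shown terms are n = 3, 4, 5.
Setting n = 8 gives 18, 15, 24 characters in each block.

DDDDDDDDDDDDDDDDDDRRRRRRRRRRRRRRRAAAAAAAAAAAAAAAAAAAAAAAA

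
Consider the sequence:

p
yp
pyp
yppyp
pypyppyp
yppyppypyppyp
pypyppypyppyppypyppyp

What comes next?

yppyppypyppyppypyppypyppyppypyppyp

This is a Fibonacci-style word recurrence s(k) = s(k−2)·s(k−1): e.g. p·yp = pyp.
Continuing: yppyppypyppyp · pypyppypyppyppypyppyp gives term 8.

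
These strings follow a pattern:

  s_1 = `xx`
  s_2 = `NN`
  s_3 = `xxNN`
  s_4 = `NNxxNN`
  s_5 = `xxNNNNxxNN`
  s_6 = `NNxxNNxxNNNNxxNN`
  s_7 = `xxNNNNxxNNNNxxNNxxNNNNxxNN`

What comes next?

From term 3 onward, concatenate the second-to-last term with the last: xx·NN = xxNN, NN·xxNN = NNxxNN, …
So term 8 is NNxxNNxxNNNNxxNN·xxNNNNxxNNNNxxNNxxNNNNxxNN.

NNxxNNxxNNNNxxNNxxNNNNxxNNNNxxNNxxNNNNxxNN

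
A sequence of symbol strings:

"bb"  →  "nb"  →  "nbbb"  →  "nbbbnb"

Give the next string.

From term 3 onward, concatenate the last term with the second-to-last: nb·bb = nbbb, nbbb·nb = nbbbnb, …
Continuing: nbbbnb · nbbb gives term 5.

nbbbnbnbbb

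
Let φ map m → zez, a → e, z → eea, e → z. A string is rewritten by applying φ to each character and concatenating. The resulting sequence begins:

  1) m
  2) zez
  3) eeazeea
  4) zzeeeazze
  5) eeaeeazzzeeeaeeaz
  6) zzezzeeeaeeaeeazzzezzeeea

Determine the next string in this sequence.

eeaeeazeeaeeazzzezzezzeeeaeeaeeazeeaeeazzze

Applying the rule to each of the 25 symbols of zzezzeeeaeeaeeazzzezzeeea gives the pieces eea eea z eea eea z z z e z z e z z e eea eea eea z eea eea z z z e, which concatenate to the answer.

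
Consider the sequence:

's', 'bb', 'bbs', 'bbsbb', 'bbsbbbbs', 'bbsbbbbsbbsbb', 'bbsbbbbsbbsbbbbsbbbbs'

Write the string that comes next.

Each term (from the third on) is the previous term followed by the one before it: term 3 = bb·s = bbs.
Continuing: bbsbbbbsbbsbbbbsbbbbs · bbsbbbbsbbsbb gives term 8.

bbsbbbbsbbsbbbbsbbbbsbbsbbbbsbbsbb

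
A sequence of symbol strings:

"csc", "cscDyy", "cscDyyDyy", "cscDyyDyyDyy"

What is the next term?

cscDyyDyyDyyDyy

Every step adds Dyy to the end: s(k+1) = s(k)·Dyy.
One more step from cscDyyDyyDyy gives the answer.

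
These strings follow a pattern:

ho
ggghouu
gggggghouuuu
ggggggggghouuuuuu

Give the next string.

s(k+1) = ggg·s(k)·uu, so each term gains ggg as a prefix and uu as a suffix.
Applying this once more to ggggggggghouuuuuu:

gggggggggggghouuuuuuuu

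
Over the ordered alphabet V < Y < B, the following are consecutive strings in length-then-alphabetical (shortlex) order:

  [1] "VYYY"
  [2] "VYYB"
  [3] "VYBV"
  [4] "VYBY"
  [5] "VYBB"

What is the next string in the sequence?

Treat VYBB as a base-3 numeral over the given alphabet and add one, carrying through any trailing B's.

VBVV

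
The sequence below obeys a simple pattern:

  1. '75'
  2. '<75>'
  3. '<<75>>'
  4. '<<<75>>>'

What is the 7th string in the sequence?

<<<<<<75>>>>>>

s(k+1) = <·s(k)·>, so each term gains < as a prefix and > as a suffix.
From <<<75>>>, 3 further steps: <<<75>>> → <<<<75>>>> → <<<<<75>>>>> → (answer).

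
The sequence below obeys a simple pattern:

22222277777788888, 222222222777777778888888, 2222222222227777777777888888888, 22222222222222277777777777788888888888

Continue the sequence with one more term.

Each string has the form 2^{3n} 7^{2n+2} 8^{2n+1}, where the shown terms are n = 2, 3, 4, 5.
Setting n = 6 gives 18, 14, 13 characters in each block.

222222222222222222777777777777778888888888888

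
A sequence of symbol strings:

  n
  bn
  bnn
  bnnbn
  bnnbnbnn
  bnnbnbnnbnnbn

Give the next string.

This is a Fibonacci-style word recurrence s(k) = s(k−1)·s(k−2): e.g. bn·n = bnn.
So term 7 is bnnbnbnnbnnbn·bnnbnbnn.

bnnbnbnnbnnbnbnnbnbnn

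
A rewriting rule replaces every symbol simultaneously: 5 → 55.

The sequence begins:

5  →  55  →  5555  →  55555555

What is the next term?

Apply φ to 55555555 symbol by symbol: 5→55, 5→55, 5→55, 5→55, 5→55, 5→55, 5→55, 5→55; joined: 55 55 55 55 55 55 55 55.

5555555555555555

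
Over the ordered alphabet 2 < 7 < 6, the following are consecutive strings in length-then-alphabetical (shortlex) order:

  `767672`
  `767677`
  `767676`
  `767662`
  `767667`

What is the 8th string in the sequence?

Stepping forward 3 times from 767667: 767667 → 767666 → 766222, then the target.

766227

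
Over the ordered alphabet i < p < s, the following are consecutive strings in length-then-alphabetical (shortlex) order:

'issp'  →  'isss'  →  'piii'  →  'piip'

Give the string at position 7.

pipp

Advancing 3 positions from piip through piip → piis → pipi reaches term 7.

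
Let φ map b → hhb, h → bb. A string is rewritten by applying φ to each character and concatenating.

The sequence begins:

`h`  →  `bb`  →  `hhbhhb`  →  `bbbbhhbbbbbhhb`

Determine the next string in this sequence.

hhbhhbhhbhhbbbbbhhbhhbhhbhhbhhbbbbbhhb

Applying the rule to each of the 14 symbols of bbbbhhbbbbbhhb gives the pieces hhb hhb hhb hhb bb bb hhb hhb hhb hhb hhb bb bb hhb, which concatenate to the answer.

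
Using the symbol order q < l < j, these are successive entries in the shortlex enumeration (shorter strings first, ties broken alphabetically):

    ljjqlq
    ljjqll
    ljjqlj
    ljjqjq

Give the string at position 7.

ljjlqq

Advancing 3 positions from ljjqjq through ljjqjq → ljjqjl → ljjqjj reaches term 7.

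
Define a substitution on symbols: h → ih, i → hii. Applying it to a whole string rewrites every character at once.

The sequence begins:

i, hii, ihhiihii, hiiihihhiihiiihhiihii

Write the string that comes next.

Rewriting the 21 symbols of hiiihihhiihiiihhiihii one by one yields ih hii hii hii ih hii ih ih hii hii ih hii hii hii ih ih hii hii ih hii hii; concatenated:

ihhiihiihiiihhiiihihhiihiiihhiihiihiiihihhiihiiihhiihii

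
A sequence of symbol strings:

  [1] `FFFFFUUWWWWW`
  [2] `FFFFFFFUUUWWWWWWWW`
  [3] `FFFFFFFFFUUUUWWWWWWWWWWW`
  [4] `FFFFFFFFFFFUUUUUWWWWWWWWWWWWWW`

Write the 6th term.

FFFFFFFFFFFFFFFUUUUUUUWWWWWWWWWWWWWWWWWWWW

Reading off run lengths: F runs 5, 7, 9, 11; U runs 2, 3, 4, 5; W runs 5, 8, 11, 14 — each is linear in n, where the shown terms are n = 2, 3, 4, 5.
For term 6, n = 7, so the run lengths are 15, 7, 20.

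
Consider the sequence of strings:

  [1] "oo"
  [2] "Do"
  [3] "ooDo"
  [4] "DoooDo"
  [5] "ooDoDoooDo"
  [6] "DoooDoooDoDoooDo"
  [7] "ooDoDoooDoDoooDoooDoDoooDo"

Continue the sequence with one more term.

This is a Fibonacci-style word recurrence s(k) = s(k−2)·s(k−1): e.g. oo·Do = ooDo.
The next term joins DoooDoooDoDoooDo and ooDoDoooDoDoooDoooDoDoooDo.

DoooDoooDoDoooDoooDoDoooDoDoooDoooDoDoooDo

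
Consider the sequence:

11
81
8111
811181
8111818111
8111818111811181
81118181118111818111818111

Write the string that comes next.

From term 3 onward, concatenate the last term with the second-to-last: 81·11 = 8111, 8111·81 = 811181, …
Continuing: 81118181118111818111818111 · 8111818111811181 gives term 8.

811181811181118181118181118111818111811181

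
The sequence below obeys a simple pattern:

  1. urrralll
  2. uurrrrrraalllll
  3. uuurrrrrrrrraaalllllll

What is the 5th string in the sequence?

Term n consists of n u's, followed by 3n r's, followed by n a's, followed by 2n+1 l's (n = 1, 2, …).
At n = 5 the blocks have lengths 5, 15, 5, 11.

uuuuurrrrrrrrrrrrrrraaaaalllllllllll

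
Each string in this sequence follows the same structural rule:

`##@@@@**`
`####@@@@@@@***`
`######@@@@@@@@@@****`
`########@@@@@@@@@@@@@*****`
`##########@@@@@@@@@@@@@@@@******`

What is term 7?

Term n consists of 2n #'s, followed by 3n+1 @'s, followed by n+1 *'s (n = 1, 2, …).
At n = 7 the blocks have lengths 14, 22, 8.

##############@@@@@@@@@@@@@@@@@@@@@@********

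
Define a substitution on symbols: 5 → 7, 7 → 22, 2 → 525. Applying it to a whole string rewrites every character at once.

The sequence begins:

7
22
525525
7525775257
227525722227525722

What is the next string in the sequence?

Replace each of the 18 characters of 227525722227525722 in place — 525 525 22 7 525 7 22 525 525 525 525 22 7 525 7 22 525 525 — and concatenate.

525525227525722525525525525227525722525525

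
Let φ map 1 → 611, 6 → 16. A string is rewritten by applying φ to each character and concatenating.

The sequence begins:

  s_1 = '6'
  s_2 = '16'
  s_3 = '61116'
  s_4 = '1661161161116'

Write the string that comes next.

6111616611611166116111661161161116

φ(1661161161116) expands symbol-by-symbol to 611 16 16 611 611 16 611 611 16 611 611 611 16; joining the 13 pieces gives the next term.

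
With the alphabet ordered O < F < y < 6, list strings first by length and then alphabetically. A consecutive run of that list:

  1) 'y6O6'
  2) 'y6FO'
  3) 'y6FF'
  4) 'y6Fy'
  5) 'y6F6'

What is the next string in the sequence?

y6yO

Treat y6F6 as a base-4 numeral over the given alphabet and add one, carrying through any trailing 6's.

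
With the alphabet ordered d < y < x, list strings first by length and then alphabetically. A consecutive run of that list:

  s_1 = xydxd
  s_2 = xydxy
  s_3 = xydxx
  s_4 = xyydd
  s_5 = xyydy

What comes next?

Treat xyydy as a base-3 numeral over the given alphabet and add one, carrying through any trailing x's.

xyydx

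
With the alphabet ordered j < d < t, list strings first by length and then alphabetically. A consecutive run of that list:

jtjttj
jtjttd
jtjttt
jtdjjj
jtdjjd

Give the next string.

jtdjjt

The successor of jtdjjd increments the rightmost position that isn't already t and resets every position after it to j.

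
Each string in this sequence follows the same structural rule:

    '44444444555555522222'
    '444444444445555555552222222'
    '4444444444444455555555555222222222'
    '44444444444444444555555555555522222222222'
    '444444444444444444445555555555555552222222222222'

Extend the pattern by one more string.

Reading off run lengths: 4 runs 8, 11, 14, 17, 20; 5 runs 7, 9, 11, 13, 15; 2 runs 5, 7, 9, 11, 13 — each is linear in n, where the shown terms are n = 2, 3, 4, 5, 6.
At n = 7 the blocks have lengths 23, 17, 15.

4444444444444444444444455555555555555555222222222222222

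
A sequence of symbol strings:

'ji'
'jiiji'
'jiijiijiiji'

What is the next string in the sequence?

jiijiijiijiijiijiijiiji

s(k+1) = s(k)·i·s(k) — each term doubles the last with 'i' between the halves.
So the next term is two copies of jiijiijiiji with 'i' between the halves.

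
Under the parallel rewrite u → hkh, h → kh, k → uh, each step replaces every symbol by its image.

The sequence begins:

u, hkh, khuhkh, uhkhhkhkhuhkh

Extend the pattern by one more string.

Rewriting the 13 symbols of uhkhhkhkhuhkh one by one yields hkh kh uh kh kh uh kh uh kh hkh kh uh kh; concatenated:

hkhkhuhkhkhuhkhuhkhhkhkhuhkh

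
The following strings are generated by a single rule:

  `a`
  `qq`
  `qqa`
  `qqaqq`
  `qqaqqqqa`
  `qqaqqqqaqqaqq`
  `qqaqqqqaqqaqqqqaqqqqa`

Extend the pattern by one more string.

qqaqqqqaqqaqqqqaqqqqaqqaqqqqaqqaqq

This is a Fibonacci-style word recurrence s(k) = s(k−1)·s(k−2): e.g. qq·a = qqa.
Continuing: qqaqqqqaqqaqqqqaqqqqa · qqaqqqqaqqaqq gives term 8.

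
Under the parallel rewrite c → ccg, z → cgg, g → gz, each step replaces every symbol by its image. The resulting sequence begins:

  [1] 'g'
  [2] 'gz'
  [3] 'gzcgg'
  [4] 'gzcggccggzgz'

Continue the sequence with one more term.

Apply φ to gzcggccggzgz symbol by symbol: g→gz, z→cgg, c→ccg, g→gz, g→gz, c→ccg, c→ccg, g→gz, g→gz, z→cgg, g→gz, z→cgg; joined: gz cgg ccg gz gz ccg ccg gz gz cgg gz cgg.

gzcggccggzgzccgccggzgzcgggzcgg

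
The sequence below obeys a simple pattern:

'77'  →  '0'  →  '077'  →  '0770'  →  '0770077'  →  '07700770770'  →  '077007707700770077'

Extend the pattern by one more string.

07700770770077007707700770770

From term 3 onward, concatenate the last term with the second-to-last: 0·77 = 077, 077·0 = 0770, …
The next term joins 077007707700770077 and 07700770770.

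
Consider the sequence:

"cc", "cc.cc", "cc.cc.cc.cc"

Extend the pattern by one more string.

s(k+1) = s(k)·.·s(k) — each term doubles the last with '.' between the halves.
One more doubling of cc.cc.cc.cc gives the answer.

cc.cc.cc.cc.cc.cc.cc.cc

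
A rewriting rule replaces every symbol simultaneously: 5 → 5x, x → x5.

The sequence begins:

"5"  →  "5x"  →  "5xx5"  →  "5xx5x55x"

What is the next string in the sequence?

Expanding 5xx5x55x: 5→5x, x→x5, x→x5, 5→5x, x→x5, 5→5x, 5→5x, x→x5. Concatenated: 5x x5 x5 5x x5 5x 5x x5.

5xx5x55xx55x5xx5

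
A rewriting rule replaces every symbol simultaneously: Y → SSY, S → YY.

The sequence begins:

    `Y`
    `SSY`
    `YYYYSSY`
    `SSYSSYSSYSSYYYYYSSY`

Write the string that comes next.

Rewriting the 19 symbols of SSYSSYSSYSSYYYYYSSY one by one yields YY YY SSY YY YY SSY YY YY SSY YY YY SSY SSY SSY SSY SSY YY YY SSY; concatenated:

YYYYSSYYYYYSSYYYYYSSYYYYYSSYSSYSSYSSYSSYYYYYSSY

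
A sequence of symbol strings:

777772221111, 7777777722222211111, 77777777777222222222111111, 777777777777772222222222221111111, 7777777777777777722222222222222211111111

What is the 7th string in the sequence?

The n-th term is 3n+2 7's then 3n 2's then n+3 1's (n = 1, 2, …).
Setting n = 7 gives 23, 21, 10 characters in each block.

777777777777777777777772222222222222222222221111111111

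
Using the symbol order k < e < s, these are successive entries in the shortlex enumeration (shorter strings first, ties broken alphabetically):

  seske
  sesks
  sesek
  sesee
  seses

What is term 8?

Stepping forward 3 times from seses: seses → sessk → sesse, then the target.

sesss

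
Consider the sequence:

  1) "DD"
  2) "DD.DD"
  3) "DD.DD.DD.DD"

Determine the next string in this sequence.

Each string is two copies of the previous one joined by '.'.
Doubling DD.DD.DD.DD with '.' between the halves:

DD.DD.DD.DD.DD.DD.DD.DD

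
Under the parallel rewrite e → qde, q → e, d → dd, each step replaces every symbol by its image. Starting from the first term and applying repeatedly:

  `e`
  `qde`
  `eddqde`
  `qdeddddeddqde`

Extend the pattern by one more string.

eddqdeddddddddqdeddddeddqde

Applying the rule to each of the 13 symbols of qdeddddeddqde gives the pieces e dd qde dd dd dd dd qde dd dd e dd qde, which concatenate to the answer.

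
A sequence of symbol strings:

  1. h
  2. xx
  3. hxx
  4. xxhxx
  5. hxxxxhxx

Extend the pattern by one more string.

xxhxxhxxxxhxx

From term 3 onward, concatenate the second-to-last term with the last: h·xx = hxx, xx·hxx = xxhxx, …
So term 6 is xxhxx·hxxxxhxx.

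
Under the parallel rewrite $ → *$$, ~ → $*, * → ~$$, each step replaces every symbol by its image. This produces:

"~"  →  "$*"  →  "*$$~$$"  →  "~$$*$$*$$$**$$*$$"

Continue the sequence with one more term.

Replace each of the 17 characters of ~$$*$$*$$$**$$*$$ in place — $* *$$ *$$ ~$$ *$$ *$$ ~$$ *$$ *$$ *$$ ~$$ ~$$ *$$ *$$ ~$$ *$$ *$$ — and concatenate.

$**$$*$$~$$*$$*$$~$$*$$*$$*$$~$$~$$*$$*$$~$$*$$*$$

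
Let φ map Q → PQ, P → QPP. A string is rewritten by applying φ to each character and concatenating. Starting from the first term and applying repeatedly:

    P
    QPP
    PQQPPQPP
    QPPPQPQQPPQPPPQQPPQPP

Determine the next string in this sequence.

Rewriting the 21 symbols of QPPPQPQQPPQPPPQQPPQPP one by one yields PQ QPP QPP QPP PQ QPP PQ PQ QPP QPP PQ QPP QPP QPP PQ PQ QPP QPP PQ QPP QPP; concatenated:

PQQPPQPPQPPPQQPPPQPQQPPQPPPQQPPQPPQPPPQPQQPPQPPPQQPPQPP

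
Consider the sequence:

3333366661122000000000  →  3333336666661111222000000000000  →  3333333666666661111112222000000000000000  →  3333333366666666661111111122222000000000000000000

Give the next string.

Each string has the form 3^{n+3} 6^{2n} 1^{2n-2} 2^{n} 0^{3n+3}, where the shown terms are n = 2, 3, 4, 5.
For the next term, n = 6, so the run lengths are 9, 12, 10, 6, 21.

3333333336666666666661111111111222222000000000000000000000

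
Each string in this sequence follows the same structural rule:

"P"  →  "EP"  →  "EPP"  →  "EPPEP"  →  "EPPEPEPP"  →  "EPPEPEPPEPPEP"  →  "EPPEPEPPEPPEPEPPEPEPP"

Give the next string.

From term 3 onward, concatenate the last term with the second-to-last: EP·P = EPP, EPP·EP = EPPEP, …
So term 8 is EPPEPEPPEPPEPEPPEPEPP·EPPEPEPPEPPEP.

EPPEPEPPEPPEPEPPEPEPPEPPEPEPPEPPEP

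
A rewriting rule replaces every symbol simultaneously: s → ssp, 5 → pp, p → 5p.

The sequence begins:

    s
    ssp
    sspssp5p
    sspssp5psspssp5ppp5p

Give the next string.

sspssp5psspssp5ppp5psspssp5psspssp5ppp5p5p5ppp5p

φ(sspssp5psspssp5ppp5p) expands symbol-by-symbol to ssp ssp 5p ssp ssp 5p pp 5p ssp ssp 5p ssp ssp 5p pp 5p 5p 5p pp 5p; joining the 20 pieces gives the next term.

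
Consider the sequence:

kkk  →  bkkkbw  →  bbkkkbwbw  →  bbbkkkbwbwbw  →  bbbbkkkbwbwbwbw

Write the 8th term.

s(k+1) = b·s(k)·bw, so each term gains b as a prefix and bw as a suffix.
From bbbbkkkbwbwbwbw, 3 further steps: bbbbkkkbwbwbwbw → bbbbbkkkbwbwbwbwbw → bbbbbbkkkbwbwbwbwbwbw → (answer).

bbbbbbbkkkbwbwbwbwbwbwbw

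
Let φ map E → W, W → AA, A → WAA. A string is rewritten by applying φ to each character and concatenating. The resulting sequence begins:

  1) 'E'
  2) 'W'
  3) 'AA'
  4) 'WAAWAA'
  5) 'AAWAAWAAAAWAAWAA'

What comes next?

WAAWAAAAWAAWAAAAWAAWAAWAAWAAAAWAAWAAAAWAAWAA

Applying the rule to each of the 16 symbols of AAWAAWAAAAWAAWAA gives the pieces WAA WAA AA WAA WAA AA WAA WAA WAA WAA AA WAA WAA AA WAA WAA, which concatenate to the answer.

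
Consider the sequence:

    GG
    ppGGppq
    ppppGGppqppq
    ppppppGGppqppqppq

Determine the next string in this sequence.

s(k+1) = pp·s(k)·ppq, so each term gains pp as a prefix and ppq as a suffix.
So the next term is pp·ppppppGGppqppqppq·ppq.

ppppppppGGppqppqppqppq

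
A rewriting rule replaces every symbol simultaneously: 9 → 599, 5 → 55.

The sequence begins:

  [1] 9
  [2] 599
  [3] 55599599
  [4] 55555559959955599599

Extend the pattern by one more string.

Applying the rule to each of the 20 symbols of 55555559959955599599 gives the pieces 55 55 55 55 55 55 55 599 599 55 599 599 55 55 55 599 599 55 599 599, which concatenate to the answer.

555555555555555995995559959955555559959955599599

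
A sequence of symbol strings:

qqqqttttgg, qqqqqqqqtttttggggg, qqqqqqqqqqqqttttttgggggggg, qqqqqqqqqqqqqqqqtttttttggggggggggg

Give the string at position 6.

qqqqqqqqqqqqqqqqqqqqqqqqtttttttttggggggggggggggggg

The n-th term is 4n q's then n+3 t's then 3n-1 g's (n = 1, 2, …).
Setting n = 6 gives 24, 9, 17 characters in each block.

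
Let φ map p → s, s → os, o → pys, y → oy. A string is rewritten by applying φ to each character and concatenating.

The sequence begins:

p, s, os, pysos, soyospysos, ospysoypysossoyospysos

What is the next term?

Rewriting the 22 symbols of ospysoypysossoyospysos one by one yields pys os s oy os pys oy s oy os pys os os pys oy pys os s oy os pys os; concatenated:

pysossoyospysoysoyospysosospysoypysossoyospysos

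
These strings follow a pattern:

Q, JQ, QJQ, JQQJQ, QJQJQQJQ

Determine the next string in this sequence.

JQQJQQJQJQQJQ

Each term (from the third on) is the two preceding terms concatenated in order: term 3 = Q·JQ = QJQ.
Continuing: JQQJQ · QJQJQQJQ gives term 6.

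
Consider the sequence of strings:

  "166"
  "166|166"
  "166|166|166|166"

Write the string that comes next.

166|166|166|166|166|166|166|166

s(k+1) = s(k)·|·s(k) — each term doubles the last with '|' between the halves.
So the next term is two copies of 166|166|166|166 with '|' between the halves.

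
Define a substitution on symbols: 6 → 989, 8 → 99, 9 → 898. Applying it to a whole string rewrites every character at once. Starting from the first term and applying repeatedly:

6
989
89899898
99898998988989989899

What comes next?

Rewriting the 20 symbols of 99898998988989989899 one by one yields 898 898 99 898 99 898 898 99 898 99 99 898 99 898 898 99 898 99 898 898; concatenated:

8988989989899898898998989999898998988989989899898898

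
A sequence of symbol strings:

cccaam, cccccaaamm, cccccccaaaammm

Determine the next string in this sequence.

Reading off run lengths: c runs 3, 5, 7; a runs 2, 3, 4; m runs 1, 2, 3 — each is linear in n (n = 1, 2, …).
At n = 4 the blocks have lengths 9, 5, 4.

cccccccccaaaaammmm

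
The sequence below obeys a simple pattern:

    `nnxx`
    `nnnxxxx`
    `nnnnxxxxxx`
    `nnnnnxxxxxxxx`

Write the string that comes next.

nnnnnnxxxxxxxxxx

The n-th term is n+1 n's then 2n x's (n = 1, 2, …).
At n = 5 the blocks have lengths 6, 10.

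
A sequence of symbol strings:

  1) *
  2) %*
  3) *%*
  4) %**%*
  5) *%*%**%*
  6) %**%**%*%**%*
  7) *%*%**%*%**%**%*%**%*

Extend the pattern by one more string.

%**%**%*%**%**%*%**%*%**%**%*%**%*

Each term (from the third on) is the two preceding terms concatenated in order: term 3 = *·%* = *%*.
Continuing: %**%**%*%**%* · *%*%**%*%**%**%*%**%* gives term 8.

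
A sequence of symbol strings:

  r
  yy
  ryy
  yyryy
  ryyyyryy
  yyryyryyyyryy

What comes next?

ryyyyryyyyryyryyyyryy

From term 3 onward, concatenate the second-to-last term with the last: r·yy = ryy, yy·ryy = yyryy, …
The next term joins ryyyyryy and yyryyryyyyryy.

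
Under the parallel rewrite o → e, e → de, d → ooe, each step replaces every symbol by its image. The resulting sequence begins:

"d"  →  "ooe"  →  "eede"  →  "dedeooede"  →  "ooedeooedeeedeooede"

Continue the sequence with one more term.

Rewriting the 19 symbols of ooedeooedeeedeooede one by one yields e e de ooe de e e de ooe de de de ooe de e e de ooe de; concatenated:

eedeooedeeedeooedededeooedeeedeooede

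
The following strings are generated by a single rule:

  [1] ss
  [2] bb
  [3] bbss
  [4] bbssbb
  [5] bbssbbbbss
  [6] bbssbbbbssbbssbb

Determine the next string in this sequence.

bbssbbbbssbbssbbbbssbbbbss

Each term (from the third on) is the previous term followed by the one before it: term 3 = bb·ss = bbss.
The next term joins bbssbbbbssbbssbb and bbssbbbbss.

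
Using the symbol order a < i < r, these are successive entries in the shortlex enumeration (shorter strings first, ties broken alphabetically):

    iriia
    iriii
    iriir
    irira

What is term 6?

irirr

Stepping forward 2 times from irira: irira → iriri, then the target.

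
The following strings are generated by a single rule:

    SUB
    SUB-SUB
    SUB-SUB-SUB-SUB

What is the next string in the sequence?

SUB-SUB-SUB-SUB-SUB-SUB-SUB-SUB

Each string is two copies of the previous one joined by '-'.
So the next term is two copies of SUB-SUB-SUB-SUB with '-' between the halves.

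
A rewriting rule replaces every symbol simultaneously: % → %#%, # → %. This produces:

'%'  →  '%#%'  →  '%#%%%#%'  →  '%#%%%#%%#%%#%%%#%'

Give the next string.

%#%%%#%%#%%#%%%#%%#%%%#%%#%%%#%%#%%#%%%#%

Replace each of the 17 characters of %#%%%#%%#%%#%%%#% in place — %#% % %#% %#% %#% % %#% %#% % %#% %#% % %#% %#% %#% % %#% — and concatenate.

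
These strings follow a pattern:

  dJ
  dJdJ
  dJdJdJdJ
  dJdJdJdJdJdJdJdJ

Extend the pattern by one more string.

s(k+1) = s(k)·s(k) — each term doubles the last.
So the next term is two copies of dJdJdJdJdJdJdJdJ.

dJdJdJdJdJdJdJdJdJdJdJdJdJdJdJdJ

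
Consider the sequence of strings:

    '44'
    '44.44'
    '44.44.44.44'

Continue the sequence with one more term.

s(k+1) = s(k)·.·s(k) — each term doubles the last with '.' between the halves.
One more doubling of 44.44.44.44 gives the answer.

44.44.44.44.44.44.44.44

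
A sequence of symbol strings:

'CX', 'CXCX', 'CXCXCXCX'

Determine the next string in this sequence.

Each string is two copies of the previous one concatenated.
One more doubling of CXCXCXCX gives the answer.

CXCXCXCXCXCXCXCX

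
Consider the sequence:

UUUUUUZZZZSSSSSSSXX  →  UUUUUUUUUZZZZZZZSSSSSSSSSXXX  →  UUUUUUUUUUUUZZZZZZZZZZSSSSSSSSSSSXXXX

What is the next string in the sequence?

Term n consists of 3n U's, followed by 3n-2 Z's, followed by 2n+3 S's, followed by n X's, where the shown terms are n = 2, 3, 4.
At n = 5 the blocks have lengths 15, 13, 13, 5.

UUUUUUUUUUUUUUUZZZZZZZZZZZZZSSSSSSSSSSSSSXXXXX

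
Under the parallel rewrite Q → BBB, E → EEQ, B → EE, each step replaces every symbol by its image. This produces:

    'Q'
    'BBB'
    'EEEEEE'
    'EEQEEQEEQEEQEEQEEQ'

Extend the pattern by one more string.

Applying the rule to each of the 18 symbols of EEQEEQEEQEEQEEQEEQ gives the pieces EEQ EEQ BBB EEQ EEQ BBB EEQ EEQ BBB EEQ EEQ BBB EEQ EEQ BBB EEQ EEQ BBB, which concatenate to the answer.

EEQEEQBBBEEQEEQBBBEEQEEQBBBEEQEEQBBBEEQEEQBBBEEQEEQBBB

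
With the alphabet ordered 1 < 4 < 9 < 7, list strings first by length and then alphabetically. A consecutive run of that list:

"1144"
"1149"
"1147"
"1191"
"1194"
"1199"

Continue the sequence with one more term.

Find the rightmost character of 1199 below 7, bump it to the next letter, and reset everything to its right to 1.

1197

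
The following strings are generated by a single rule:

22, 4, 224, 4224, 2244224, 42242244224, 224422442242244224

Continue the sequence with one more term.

From term 3 onward, concatenate the second-to-last term with the last: 22·4 = 224, 4·224 = 4224, …
Continuing: 42242244224 · 224422442242244224 gives term 8.

42242244224224422442242244224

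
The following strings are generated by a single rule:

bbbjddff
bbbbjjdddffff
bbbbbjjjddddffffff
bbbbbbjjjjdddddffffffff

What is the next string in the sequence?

bbbbbbbjjjjjddddddffffffffff

Each string has the form b^{n+2} j^{n} d^{n+1} f^{2n} (n = 1, 2, …).
For the next term, n = 5, so the run lengths are 7, 5, 6, 10.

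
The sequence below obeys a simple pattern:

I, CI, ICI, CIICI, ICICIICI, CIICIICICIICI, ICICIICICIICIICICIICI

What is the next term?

This is a Fibonacci-style word recurrence s(k) = s(k−2)·s(k−1): e.g. I·CI = ICI.
So term 8 is CIICIICICIICI·ICICIICICIICIICICIICI.

CIICIICICIICIICICIICICIICIICICIICI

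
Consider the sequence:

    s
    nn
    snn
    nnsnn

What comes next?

From term 3 onward, concatenate the second-to-last term with the last: s·nn = snn, nn·snn = nnsnn, …
The next term joins snn and nnsnn.

snnnnsnn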